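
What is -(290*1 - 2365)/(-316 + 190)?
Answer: -2075/126 ≈ -16.468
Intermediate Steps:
-(290*1 - 2365)/(-316 + 190) = -(290 - 2365)/(-126) = -(-2075)*(-1)/126 = -1*2075/126 = -2075/126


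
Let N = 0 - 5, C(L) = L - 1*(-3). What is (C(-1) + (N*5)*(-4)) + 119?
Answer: 221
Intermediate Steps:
C(L) = 3 + L (C(L) = L + 3 = 3 + L)
N = -5
(C(-1) + (N*5)*(-4)) + 119 = ((3 - 1) - 5*5*(-4)) + 119 = (2 - 25*(-4)) + 119 = (2 + 100) + 119 = 102 + 119 = 221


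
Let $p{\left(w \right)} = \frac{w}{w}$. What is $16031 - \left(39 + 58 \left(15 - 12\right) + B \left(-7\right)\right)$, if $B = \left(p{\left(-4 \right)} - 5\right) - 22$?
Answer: $15636$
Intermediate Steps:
$p{\left(w \right)} = 1$
$B = -26$ ($B = \left(1 - 5\right) - 22 = -4 - 22 = -26$)
$16031 - \left(39 + 58 \left(15 - 12\right) + B \left(-7\right)\right) = 16031 - \left(39 + 182 + 58 \left(15 - 12\right)\right) = 16031 - 395 = 15636$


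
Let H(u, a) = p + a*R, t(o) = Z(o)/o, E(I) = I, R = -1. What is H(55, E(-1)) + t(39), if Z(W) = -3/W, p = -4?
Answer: -1522/507 ≈ -3.0020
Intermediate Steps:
t(o) = -3/o**2 (t(o) = (-3/o)/o = -3/o**2)
H(u, a) = -4 - a (H(u, a) = -4 + a*(-1) = -4 - a)
H(55, E(-1)) + t(39) = (-4 - 1*(-1)) - 3/39**2 = (-4 + 1) - 3*1/1521 = -3 - 1/507 = -1522/507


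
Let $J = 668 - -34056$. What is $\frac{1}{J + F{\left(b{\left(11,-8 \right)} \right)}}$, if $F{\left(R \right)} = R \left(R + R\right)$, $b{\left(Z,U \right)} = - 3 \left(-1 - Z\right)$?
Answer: $\frac{1}{37316} \approx 2.6798 \cdot 10^{-5}$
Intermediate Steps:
$b{\left(Z,U \right)} = 3 + 3 Z$
$F{\left(R \right)} = 2 R^{2}$ ($F{\left(R \right)} = R 2 R = 2 R^{2}$)
$J = 34724$ ($J = 668 + 34056 = 34724$)
$\frac{1}{J + F{\left(b{\left(11,-8 \right)} \right)}} = \frac{1}{34724 + 2 \left(3 + 3 \cdot 11\right)^{2}} = \frac{1}{34724 + 2 \left(3 + 33\right)^{2}} = \frac{1}{34724 + 2 \cdot 36^{2}} = \frac{1}{34724 + 2 \cdot 1296} = \frac{1}{34724 + 2592} = \frac{1}{37316}$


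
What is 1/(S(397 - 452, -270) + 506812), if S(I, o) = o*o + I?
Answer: 1/579657 ≈ 1.7252e-6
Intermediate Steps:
S(I, o) = I + o² (S(I, o) = o² + I = I + o²)
1/(S(397 - 452, -270) + 506812) = 1/(((397 - 452) + (-270)²) + 506812) = 1/((-55 + 72900) + 506812) = 1/(72845 + 506812) = 1/579657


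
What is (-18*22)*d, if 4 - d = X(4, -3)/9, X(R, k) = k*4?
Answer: -2112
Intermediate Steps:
X(R, k) = 4*k
d = 16/3 (d = 4 - 4*(-3)/9 = 4 - (-12)/9 = 4 - 1*(-4/3) = 4 + 4/3 = 16/3 ≈ 5.3333)
(-18*22)*d = -18*22*(16/3) = -396*16/3 = -2112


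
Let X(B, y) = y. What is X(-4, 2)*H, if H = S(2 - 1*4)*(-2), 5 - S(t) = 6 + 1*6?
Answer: 28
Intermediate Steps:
S(t) = -7 (S(t) = 5 - (6 + 1*6) = 5 - (6 + 6) = 5 - 1*12 = 5 - 12 = -7)
H = 14 (H = -7*(-2) = 14)
X(-4, 2)*H = 2*14 = 28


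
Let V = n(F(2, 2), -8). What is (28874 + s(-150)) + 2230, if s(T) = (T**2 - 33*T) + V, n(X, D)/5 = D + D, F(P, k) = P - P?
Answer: 58474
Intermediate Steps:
F(P, k) = 0
n(X, D) = 10*D (n(X, D) = 5*(D + D) = 5*(2*D) = 10*D)
V = -80 (V = 10*(-8) = -80)
s(T) = -80 + T**2 - 33*T (s(T) = (T**2 - 33*T) - 80 = -80 + T**2 - 33*T)
(28874 + s(-150)) + 2230 = (28874 + (-80 + (-150)**2 - 33*(-150))) + 2230 = (28874 + (-80 + 22500 + 4950)) + 2230 = (28874 + 27370) + 2230 = 56244 + 2230 = 58474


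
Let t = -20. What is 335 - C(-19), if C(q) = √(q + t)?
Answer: 335 - I*√39 ≈ 335.0 - 6.245*I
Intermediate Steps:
C(q) = √(-20 + q) (C(q) = √(q - 20) = √(-20 + q))
335 - C(-19) = 335 - √(-20 - 19) = 335 - √(-39) = 335 - I*√39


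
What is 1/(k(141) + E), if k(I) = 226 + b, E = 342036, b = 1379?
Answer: 1/343641 ≈ 2.9100e-6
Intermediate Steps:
k(I) = 1605 (k(I) = 226 + 1379 = 1605)
1/(k(141) + E) = 1/(1605 + 342036) = 1/343641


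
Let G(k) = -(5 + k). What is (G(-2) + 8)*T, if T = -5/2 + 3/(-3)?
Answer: -35/2 ≈ -17.500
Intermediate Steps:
G(k) = -5 - k
T = -7/2 (T = -5*1/2 + 3*(-1/3) = -5/2 - 1 = -7/2 ≈ -3.5000)
(G(-2) + 8)*T = ((-5 - 1*(-2)) + 8)*(-7/2) = ((-5 + 2) + 8)*(-7/2) = (-3 + 8)*(-7/2) = 5*(-7/2) = -35/2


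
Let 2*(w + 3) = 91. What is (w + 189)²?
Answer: 214369/4 ≈ 53592.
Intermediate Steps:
w = 85/2 (w = -3 + (½)*91 = -3 + 91/2 = 85/2 ≈ 42.500)
(w + 189)² = (85/2 + 189)² = (463/2)² = 214369/4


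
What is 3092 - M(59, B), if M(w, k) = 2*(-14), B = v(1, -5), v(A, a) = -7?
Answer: 3120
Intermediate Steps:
B = -7
M(w, k) = -28
3092 - M(59, B) = 3092 - 1*(-28) = 3092 + 28 = 3120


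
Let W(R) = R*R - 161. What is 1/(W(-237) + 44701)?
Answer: 1/100709 ≈ 9.9296e-6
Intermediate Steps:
W(R) = -161 + R² (W(R) = R² - 161 = -161 + R²)
1/(W(-237) + 44701) = 1/((-161 + (-237)²) + 44701) = 1/((-161 + 56169) + 44701) = 1/(56008 + 44701) = 1/100709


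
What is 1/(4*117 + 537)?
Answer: 1/1005 ≈ 0.00099503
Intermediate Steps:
1/(4*117 + 537) = 1/(468 + 537) = 1/1005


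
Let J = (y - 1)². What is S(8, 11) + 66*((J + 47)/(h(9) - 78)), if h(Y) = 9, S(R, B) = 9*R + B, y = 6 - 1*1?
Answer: 523/23 ≈ 22.739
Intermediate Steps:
y = 5 (y = 6 - 1 = 5)
S(R, B) = B + 9*R
J = 16 (J = (5 - 1)² = 4² = 16)
S(8, 11) + 66*((J + 47)/(h(9) - 78)) = (11 + 9*8) + 66*((16 + 47)/(9 - 78)) = (11 + 72) + 66*(63/(-69)) = 83 + 66*(63*(-1/69)) = 83 + 66*(-21/23) = 83 - 1386/23 = 523/23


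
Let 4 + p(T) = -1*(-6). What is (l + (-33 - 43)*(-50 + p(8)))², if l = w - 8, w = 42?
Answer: 13557124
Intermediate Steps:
p(T) = 2 (p(T) = -4 - 1*(-6) = -4 + 6 = 2)
l = 34 (l = 42 - 8 = 34)
(l + (-33 - 43)*(-50 + p(8)))² = (34 + (-33 - 43)*(-50 + 2))² = (34 - 76*(-48))² = (34 + 3648)² = 3682² = 13557124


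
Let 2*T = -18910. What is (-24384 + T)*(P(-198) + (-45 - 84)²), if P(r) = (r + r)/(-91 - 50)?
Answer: -26470862301/47 ≈ -5.6321e+8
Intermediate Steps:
P(r) = -2*r/141 (P(r) = (2*r)/(-141) = (2*r)*(-1/141) = -2*r/141)
T = -9455 (T = (½)*(-18910) = -9455)
(-24384 + T)*(P(-198) + (-45 - 84)²) = (-24384 - 9455)*(-2/141*(-198) + (-45 - 84)²) = -33839*(132/47 + (-129)²) = -33839*(132/47 + 16641) = -33839*782259/47 = -26470862301/47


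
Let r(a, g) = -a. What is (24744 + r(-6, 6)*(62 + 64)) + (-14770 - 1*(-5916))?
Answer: 16646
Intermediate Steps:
(24744 + r(-6, 6)*(62 + 64)) + (-14770 - 1*(-5916)) = (24744 + (-1*(-6))*(62 + 64)) + (-14770 - 1*(-5916)) = (24744 + 6*126) + (-14770 + 5916) = (24744 + 756) - 8854 = 25500 - 8854 = 16646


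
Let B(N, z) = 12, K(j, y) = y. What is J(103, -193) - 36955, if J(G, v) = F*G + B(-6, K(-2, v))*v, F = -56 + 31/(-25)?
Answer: -1129168/25 ≈ -45167.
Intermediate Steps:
F = -1431/25 (F = -56 + 31*(-1/25) = -56 - 31/25 = -1431/25 ≈ -57.240)
J(G, v) = 12*v - 1431*G/25 (J(G, v) = -1431*G/25 + 12*v = 12*v - 1431*G/25)
J(103, -193) - 36955 = (12*(-193) - 1431/25*103) - 36955 = (-2316 - 147393/25) - 36955 = -205293/25 - 36955 = -1129168/25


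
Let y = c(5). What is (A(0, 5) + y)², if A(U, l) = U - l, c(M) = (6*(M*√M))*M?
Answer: 112525 - 1500*√5 ≈ 1.0917e+5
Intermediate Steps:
c(M) = 6*M^(5/2) (c(M) = (6*M^(3/2))*M = 6*M^(5/2))
y = 150*√5 (y = 6*5^(5/2) = 6*(25*√5) = 150*√5 ≈ 335.41)
(A(0, 5) + y)² = ((0 - 1*5) + 150*√5)² = ((0 - 5) + 150*√5)² = (-5 + 150*√5)²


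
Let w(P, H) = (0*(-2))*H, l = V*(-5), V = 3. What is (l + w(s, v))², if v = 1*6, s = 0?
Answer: 225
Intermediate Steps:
v = 6
l = -15 (l = 3*(-5) = -15)
w(P, H) = 0 (w(P, H) = 0*H = 0)
(l + w(s, v))² = (-15 + 0)² = (-15)² = 225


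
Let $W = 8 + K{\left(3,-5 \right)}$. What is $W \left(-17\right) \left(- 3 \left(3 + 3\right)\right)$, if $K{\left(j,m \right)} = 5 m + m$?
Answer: $-6732$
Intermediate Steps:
$K{\left(j,m \right)} = 6 m$
$W = -22$ ($W = 8 + 6 \left(-5\right) = 8 - 30 = -22$)
$W \left(-17\right) \left(- 3 \left(3 + 3\right)\right) = \left(-22\right) \left(-17\right) \left(- 3 \left(3 + 3\right)\right) = 374 \left(\left(-3\right) 6\right) = 374 \left(-18\right) = -6732$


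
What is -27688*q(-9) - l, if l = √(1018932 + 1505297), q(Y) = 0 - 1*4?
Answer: 110752 - √2524229 ≈ 1.0916e+5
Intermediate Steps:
q(Y) = -4 (q(Y) = 0 - 4 = -4)
l = √2524229 ≈ 1588.8
-27688*q(-9) - l = -27688*(-4) - √2524229 = 110752 - √2524229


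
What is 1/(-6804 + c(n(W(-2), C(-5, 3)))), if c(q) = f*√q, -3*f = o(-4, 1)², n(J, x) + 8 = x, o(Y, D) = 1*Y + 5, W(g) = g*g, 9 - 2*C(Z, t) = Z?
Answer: -61236/416649745 + 3*I/416649745 ≈ -0.00014697 + 7.2003e-9*I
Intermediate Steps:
C(Z, t) = 9/2 - Z/2
W(g) = g²
o(Y, D) = 5 + Y (o(Y, D) = Y + 5 = 5 + Y)
n(J, x) = -8 + x
f = -⅓ (f = -(5 - 4)²/3 = -⅓*1² = -⅓*1 = -⅓ ≈ -0.33333)
c(q) = -√q/3
1/(-6804 + c(n(W(-2), C(-5, 3)))) = 1/(-6804 - √(-8 + (9/2 - ½*(-5)))/3) = 1/(-6804 - √(-8 + (9/2 + 5/2))/3) = 1/(-6804 - √(-8 + 7)/3) = 1/(-6804 - I/3) = 9*(-6804 + I/3)/416649745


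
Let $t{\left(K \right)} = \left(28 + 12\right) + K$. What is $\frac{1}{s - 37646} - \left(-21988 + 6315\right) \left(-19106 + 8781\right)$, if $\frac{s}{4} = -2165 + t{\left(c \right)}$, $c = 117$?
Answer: $- \frac{7391784110551}{45678} \approx -1.6182 \cdot 10^{8}$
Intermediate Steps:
$t{\left(K \right)} = 40 + K$
$s = -8032$ ($s = 4 \left(-2165 + \left(40 + 117\right)\right) = 4 \left(-2165 + 157\right) = 4 \left(-2008\right) = -8032$)
$\frac{1}{s - 37646} - \left(-21988 + 6315\right) \left(-19106 + 8781\right) = \frac{1}{-8032 - 37646} - \left(-21988 + 6315\right) \left(-19106 + 8781\right) = \frac{1}{-45678} - \left(-15673\right) \left(-10325\right) = - \frac{1}{45678} - 161823725 = - \frac{7391784110551}{45678}$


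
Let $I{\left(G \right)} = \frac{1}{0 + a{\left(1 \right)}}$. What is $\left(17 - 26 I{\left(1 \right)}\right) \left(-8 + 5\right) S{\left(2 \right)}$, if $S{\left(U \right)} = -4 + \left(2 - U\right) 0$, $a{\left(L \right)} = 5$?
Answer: $\frac{708}{5} \approx 141.6$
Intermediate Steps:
$I{\left(G \right)} = \frac{1}{5}$ ($I{\left(G \right)} = \frac{1}{0 + 5} = \frac{1}{5}$)
$S{\left(U \right)} = -4$ ($S{\left(U \right)} = -4 + 0 = -4$)
$\left(17 - 26 I{\left(1 \right)}\right) \left(-8 + 5\right) S{\left(2 \right)} = \left(17 - \frac{26}{5}\right) \left(-8 + 5\right) \left(-4\right) = \left(17 - \frac{26}{5}\right) \left(\left(-3\right) \left(-4\right)\right) = \frac{59}{5} \cdot 12 = \frac{708}{5}$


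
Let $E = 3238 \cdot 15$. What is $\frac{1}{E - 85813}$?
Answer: $- \frac{1}{37243} \approx -2.6851 \cdot 10^{-5}$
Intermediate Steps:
$E = 48570$
$\frac{1}{E - 85813} = \frac{1}{48570 - 85813} = \frac{1}{-37243} = - \frac{1}{37243}$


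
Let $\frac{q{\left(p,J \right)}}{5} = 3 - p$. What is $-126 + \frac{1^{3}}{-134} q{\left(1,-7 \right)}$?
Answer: $- \frac{8447}{67} \approx -126.07$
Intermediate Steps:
$q{\left(p,J \right)} = 15 - 5 p$ ($q{\left(p,J \right)} = 5 \left(3 - p\right) = 15 - 5 p$)
$-126 + \frac{1^{3}}{-134} q{\left(1,-7 \right)} = -126 + \frac{1^{3}}{-134} \left(15 - 5\right) = -126 + 1 \left(- \frac{1}{134}\right) \left(15 - 5\right) = -126 - \frac{5}{67} = - \frac{8447}{67}$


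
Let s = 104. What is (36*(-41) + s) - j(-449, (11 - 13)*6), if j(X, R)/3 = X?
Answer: -25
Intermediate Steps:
j(X, R) = 3*X
(36*(-41) + s) - j(-449, (11 - 13)*6) = (36*(-41) + 104) - 3*(-449) = (-1476 + 104) - 1*(-1347) = -1372 + 1347 = -25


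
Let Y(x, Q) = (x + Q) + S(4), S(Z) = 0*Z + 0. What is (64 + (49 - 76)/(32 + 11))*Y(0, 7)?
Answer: 19075/43 ≈ 443.60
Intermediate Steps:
S(Z) = 0 (S(Z) = 0 + 0 = 0)
Y(x, Q) = Q + x (Y(x, Q) = (x + Q) + 0 = (Q + x) + 0 = Q + x)
(64 + (49 - 76)/(32 + 11))*Y(0, 7) = (64 + (49 - 76)/(32 + 11))*(7 + 0) = (64 - 27/43)*7 = (2725/43)*7 = 19075/43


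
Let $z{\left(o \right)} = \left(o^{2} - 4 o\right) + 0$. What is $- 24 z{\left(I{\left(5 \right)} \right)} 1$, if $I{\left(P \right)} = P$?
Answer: $-120$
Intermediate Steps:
$z{\left(o \right)} = o^{2} - 4 o$
$- 24 z{\left(I{\left(5 \right)} \right)} 1 = - 24 \cdot 5 \left(-4 + 5\right) 1 = - 24 \cdot 5 \cdot 1 \cdot 1 = \left(-24\right) 5 \cdot 1 = \left(-120\right) 1 = -120$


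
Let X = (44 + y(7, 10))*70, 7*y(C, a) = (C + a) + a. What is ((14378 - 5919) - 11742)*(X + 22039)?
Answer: -83352087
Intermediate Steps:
y(C, a) = C/7 + 2*a/7 (y(C, a) = ((C + a) + a)/7 = (C + 2*a)/7 = C/7 + 2*a/7)
X = 3350 (X = (44 + ((⅐)*7 + (2/7)*10))*70 = (44 + (1 + 20/7))*70 = (44 + 27/7)*70 = (335/7)*70 = 3350)
((14378 - 5919) - 11742)*(X + 22039) = ((14378 - 5919) - 11742)*(3350 + 22039) = (8459 - 11742)*25389 = -3283*25389 = -83352087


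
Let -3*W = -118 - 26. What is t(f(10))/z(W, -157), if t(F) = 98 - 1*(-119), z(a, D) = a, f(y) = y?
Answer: 217/48 ≈ 4.5208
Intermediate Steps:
W = 48 (W = -(-118 - 26)/3 = -1/3*(-144) = 48)
t(F) = 217 (t(F) = 98 + 119 = 217)
t(f(10))/z(W, -157) = 217/48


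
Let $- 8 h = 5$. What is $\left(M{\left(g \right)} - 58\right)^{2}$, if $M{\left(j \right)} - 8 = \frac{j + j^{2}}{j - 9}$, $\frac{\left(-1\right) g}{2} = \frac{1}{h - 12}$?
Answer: $\frac{20353830756484}{8134777249} \approx 2502.1$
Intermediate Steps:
$h = - \frac{5}{8}$ ($h = \left(- \frac{1}{8}\right) 5 = - \frac{5}{8} \approx -0.625$)
$g = \frac{16}{101}$ ($g = - \frac{2}{- \frac{5}{8} - 12} = - \frac{2}{- \frac{101}{8}} = \left(-2\right) \left(- \frac{8}{101}\right) = \frac{16}{101} \approx 0.15842$)
$M{\left(j \right)} = 8 + \frac{j + j^{2}}{-9 + j}$ ($M{\left(j \right)} = 8 + \frac{j + j^{2}}{j - 9} = 8 + \frac{j + j^{2}}{-9 + j}$)
$\left(M{\left(g \right)} - 58\right)^{2} = \left(\frac{-72 + \left(\frac{16}{101}\right)^{2} + 9 \cdot \frac{16}{101}}{-9 + \frac{16}{101}} - 58\right)^{2} = \left(\frac{-72 + \frac{256}{10201} + \frac{144}{101}}{- \frac{893}{101}} - 58\right)^{2} = \left(\left(- \frac{101}{893}\right) \left(- \frac{719672}{10201}\right) - 58\right)^{2} = \left(\frac{719672}{90193} - 58\right)^{2} = \left(- \frac{4511522}{90193}\right)^{2} = \frac{20353830756484}{8134777249}$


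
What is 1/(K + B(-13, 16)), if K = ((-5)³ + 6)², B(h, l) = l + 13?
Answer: 1/14190 ≈ 7.0472e-5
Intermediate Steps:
B(h, l) = 13 + l
K = 14161 (K = (-125 + 6)² = (-119)² = 14161)
1/(K + B(-13, 16)) = 1/(14161 + (13 + 16)) = 1/(14161 + 29) = 1/14190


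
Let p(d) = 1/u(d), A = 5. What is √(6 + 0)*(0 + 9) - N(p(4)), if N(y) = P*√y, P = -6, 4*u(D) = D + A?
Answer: 4 + 9*√6 ≈ 26.045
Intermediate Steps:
u(D) = 5/4 + D/4 (u(D) = (D + 5)/4 = (5 + D)/4 = 5/4 + D/4)
p(d) = 1/(5/4 + d/4)
N(y) = -6*√y
√(6 + 0)*(0 + 9) - N(p(4)) = √(6 + 0)*(0 + 9) - (-6)*√(4/(5 + 4)) = √6*9 - (-6)*√(4/9) = 9*√6 - (-6)*√(4*(⅑)) = 9*√6 - (-6)*√(4/9) = 9*√6 - (-6)*2/3 = 9*√6 - 1*(-4) = 9*√6 + 4 = 4 + 9*√6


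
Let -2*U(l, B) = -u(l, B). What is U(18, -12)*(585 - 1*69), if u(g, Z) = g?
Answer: 4644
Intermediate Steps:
U(l, B) = l/2 (U(l, B) = -(-1)*l/2 = l/2)
U(18, -12)*(585 - 1*69) = ((½)*18)*(585 - 1*69) = 9*(585 - 69) = 9*516 = 4644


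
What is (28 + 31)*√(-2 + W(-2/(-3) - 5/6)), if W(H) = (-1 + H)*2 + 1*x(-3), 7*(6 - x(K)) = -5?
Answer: 295*√42/21 ≈ 91.039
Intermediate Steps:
x(K) = 47/7 (x(K) = 6 - ⅐*(-5) = 6 + 5/7 = 47/7)
W(H) = 33/7 + 2*H (W(H) = (-1 + H)*2 + 1*(47/7) = (-2 + 2*H) + 47/7 = 33/7 + 2*H)
(28 + 31)*√(-2 + W(-2/(-3) - 5/6)) = (28 + 31)*√(-2 + (33/7 + 2*(-2/(-3) - 5/6))) = 59*√(-2 + (33/7 + 2*(-2*(-⅓) - 5*⅙))) = 59*√(-2 + (33/7 + 2*(⅔ - ⅚))) = 59*√(-2 + (33/7 + 2*(-⅙))) = 59*√(-2 + (33/7 - ⅓)) = 59*√(-2 + 92/21) = 59*√(50/21) = 59*(5*√42/21) = 295*√42/21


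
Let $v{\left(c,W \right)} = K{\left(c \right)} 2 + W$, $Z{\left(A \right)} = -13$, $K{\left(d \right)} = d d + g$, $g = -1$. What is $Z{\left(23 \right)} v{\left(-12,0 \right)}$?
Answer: $-3718$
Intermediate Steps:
$K{\left(d \right)} = -1 + d^{2}$ ($K{\left(d \right)} = d d - 1 = d^{2} - 1 = -1 + d^{2}$)
$v{\left(c,W \right)} = -2 + W + 2 c^{2}$ ($v{\left(c,W \right)} = \left(-1 + c^{2}\right) 2 + W = \left(-2 + 2 c^{2}\right) + W = -2 + W + 2 c^{2}$)
$Z{\left(23 \right)} v{\left(-12,0 \right)} = - 13 \left(-2 + 0 + 2 \left(-12\right)^{2}\right) = - 13 \left(-2 + 0 + 2 \cdot 144\right) = - 13 \left(-2 + 0 + 288\right) = \left(-13\right) 286 = -3718$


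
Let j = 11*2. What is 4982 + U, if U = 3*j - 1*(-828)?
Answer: 5876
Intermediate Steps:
j = 22
U = 894 (U = 3*22 - 1*(-828) = 66 + 828 = 894)
4982 + U = 4982 + 894 = 5876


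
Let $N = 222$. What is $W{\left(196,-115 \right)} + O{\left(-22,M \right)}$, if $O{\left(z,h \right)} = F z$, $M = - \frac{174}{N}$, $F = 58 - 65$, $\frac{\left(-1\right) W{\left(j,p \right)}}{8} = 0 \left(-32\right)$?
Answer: $154$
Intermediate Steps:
$W{\left(j,p \right)} = 0$ ($W{\left(j,p \right)} = - 8 \cdot 0 \left(-32\right) = \left(-8\right) 0 = 0$)
$F = -7$ ($F = 58 - 65 = -7$)
$M = - \frac{29}{37}$ ($M = - \frac{174}{222} = \left(-174\right) \frac{1}{222} = - \frac{29}{37} \approx -0.78378$)
$O{\left(z,h \right)} = - 7 z$
$W{\left(196,-115 \right)} + O{\left(-22,M \right)} = 0 - -154 = 0 + 154 = 154$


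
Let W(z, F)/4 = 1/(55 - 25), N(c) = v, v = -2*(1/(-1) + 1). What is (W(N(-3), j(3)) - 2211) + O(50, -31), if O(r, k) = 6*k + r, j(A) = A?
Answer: -35203/15 ≈ -2346.9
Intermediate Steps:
v = 0 (v = -2*(-1 + 1) = -2*0 = 0)
N(c) = 0
O(r, k) = r + 6*k
W(z, F) = 2/15 (W(z, F) = 4/(55 - 25) = 4/30 = 4*(1/30) = 2/15)
(W(N(-3), j(3)) - 2211) + O(50, -31) = (2/15 - 2211) + (50 + 6*(-31)) = -33163/15 + (50 - 186) = -33163/15 - 136 = -35203/15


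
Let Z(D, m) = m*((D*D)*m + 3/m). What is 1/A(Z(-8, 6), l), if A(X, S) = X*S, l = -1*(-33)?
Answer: 1/76131 ≈ 1.3135e-5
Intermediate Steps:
l = 33
Z(D, m) = m*(3/m + m*D²) (Z(D, m) = m*(D²*m + 3/m) = m*(m*D² + 3/m) = m*(3/m + m*D²))
A(X, S) = S*X
1/A(Z(-8, 6), l) = 1/(33*(3 + (-8)²*6²)) = 1/(33*(3 + 64*36)) = 1/(33*(3 + 2304)) = 1/(33*2307) = 1/76131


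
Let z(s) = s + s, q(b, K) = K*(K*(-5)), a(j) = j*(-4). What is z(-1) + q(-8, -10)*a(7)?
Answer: 13998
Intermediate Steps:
a(j) = -4*j
q(b, K) = -5*K**2 (q(b, K) = K*(-5*K) = -5*K**2)
z(s) = 2*s
z(-1) + q(-8, -10)*a(7) = 2*(-1) + (-5*(-10)**2)*(-4*7) = -2 - 5*100*(-28) = -2 - 500*(-28) = -2 + 14000 = 13998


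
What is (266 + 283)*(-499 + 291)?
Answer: -114192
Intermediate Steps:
(266 + 283)*(-499 + 291) = 549*(-208) = -114192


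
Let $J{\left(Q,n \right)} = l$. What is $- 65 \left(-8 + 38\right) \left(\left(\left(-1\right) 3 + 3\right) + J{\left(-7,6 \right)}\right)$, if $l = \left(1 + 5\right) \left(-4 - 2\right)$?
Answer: $70200$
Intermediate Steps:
$l = -36$ ($l = 6 \left(-6\right) = -36$)
$J{\left(Q,n \right)} = -36$
$- 65 \left(-8 + 38\right) \left(\left(\left(-1\right) 3 + 3\right) + J{\left(-7,6 \right)}\right) = - 65 \left(-8 + 38\right) \left(\left(\left(-1\right) 3 + 3\right) - 36\right) = - 65 \cdot 30 \left(\left(-3 + 3\right) - 36\right) = - 65 \cdot 30 \left(0 - 36\right) = - 65 \cdot 30 \left(-36\right) = \left(-65\right) \left(-1080\right) = 70200$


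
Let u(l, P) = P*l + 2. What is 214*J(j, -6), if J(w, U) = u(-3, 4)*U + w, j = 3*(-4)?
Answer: 10272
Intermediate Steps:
j = -12
u(l, P) = 2 + P*l
J(w, U) = w - 10*U (J(w, U) = (2 + 4*(-3))*U + w = (2 - 12)*U + w = -10*U + w = w - 10*U)
214*J(j, -6) = 214*(-12 - 10*(-6)) = 214*(-12 + 60) = 214*48 = 10272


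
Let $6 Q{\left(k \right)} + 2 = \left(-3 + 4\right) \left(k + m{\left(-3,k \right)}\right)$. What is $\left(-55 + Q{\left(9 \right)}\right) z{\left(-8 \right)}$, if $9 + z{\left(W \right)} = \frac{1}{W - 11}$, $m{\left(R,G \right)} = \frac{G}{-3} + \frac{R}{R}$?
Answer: $\frac{27950}{57} \approx 490.35$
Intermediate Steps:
$m{\left(R,G \right)} = 1 - \frac{G}{3}$ ($m{\left(R,G \right)} = G \left(- \frac{1}{3}\right) + 1 = - \frac{G}{3} + 1 = 1 - \frac{G}{3}$)
$Q{\left(k \right)} = - \frac{1}{6} + \frac{k}{9}$ ($Q{\left(k \right)} = - \frac{1}{3} + \frac{\left(-3 + 4\right) \left(k - \left(-1 + \frac{k}{3}\right)\right)}{6} = - \frac{1}{3} + \frac{1 \left(1 + \frac{2 k}{3}\right)}{6} = - \frac{1}{3} + \frac{1 + \frac{2 k}{3}}{6} = - \frac{1}{3} + \left(\frac{1}{6} + \frac{k}{9}\right) = - \frac{1}{6} + \frac{k}{9}$)
$z{\left(W \right)} = -9 + \frac{1}{-11 + W}$ ($z{\left(W \right)} = -9 + \frac{1}{W - 11} = -9 + \frac{1}{-11 + W}$)
$\left(-55 + Q{\left(9 \right)}\right) z{\left(-8 \right)} = \left(-55 + \left(- \frac{1}{6} + \frac{1}{9} \cdot 9\right)\right) \frac{100 - -72}{-11 - 8} = \left(-55 + \left(- \frac{1}{6} + 1\right)\right) \frac{100 + 72}{-19} = \left(-55 + \frac{5}{6}\right) \left(\left(- \frac{1}{19}\right) 172\right) = \left(- \frac{325}{6}\right) \left(- \frac{172}{19}\right) = \frac{27950}{57}$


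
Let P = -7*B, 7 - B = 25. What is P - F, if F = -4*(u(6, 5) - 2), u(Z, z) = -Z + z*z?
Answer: 194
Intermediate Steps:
B = -18 (B = 7 - 1*25 = 7 - 25 = -18)
u(Z, z) = z**2 - Z (u(Z, z) = -Z + z**2 = z**2 - Z)
F = -68 (F = -4*((5**2 - 1*6) - 2) = -4*((25 - 6) - 2) = -4*(19 - 2) = -4*17 = -68)
P = 126 (P = -7*(-18) = -1*(-126) = 126)
P - F = 126 - 1*(-68) = 126 + 68 = 194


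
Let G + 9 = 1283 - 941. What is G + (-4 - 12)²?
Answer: 589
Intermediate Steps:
G = 333 (G = -9 + (1283 - 941) = -9 + 342 = 333)
G + (-4 - 12)² = 333 + (-4 - 12)² = 333 + (-16)² = 333 + 256 = 589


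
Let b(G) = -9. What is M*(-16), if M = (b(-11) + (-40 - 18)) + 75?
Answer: -128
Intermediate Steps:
M = 8 (M = (-9 + (-40 - 18)) + 75 = (-9 - 58) + 75 = -67 + 75 = 8)
M*(-16) = 8*(-16) = -128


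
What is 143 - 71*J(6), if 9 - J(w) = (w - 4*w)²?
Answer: 22508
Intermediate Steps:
J(w) = 9 - 9*w² (J(w) = 9 - (w - 4*w)² = 9 - (-3*w)² = 9 - 9*w²)
143 - 71*J(6) = 143 - 71*(9 - 9*6²) = 143 - 71*(9 - 9*36) = 143 - 71*(9 - 324) = 143 - 71*(-315) = 143 + 22365 = 22508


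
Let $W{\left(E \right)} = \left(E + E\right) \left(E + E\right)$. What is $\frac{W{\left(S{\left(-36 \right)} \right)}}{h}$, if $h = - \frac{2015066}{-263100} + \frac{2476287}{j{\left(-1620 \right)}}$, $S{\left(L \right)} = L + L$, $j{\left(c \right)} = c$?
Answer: $- \frac{16366924800}{1200456857} \approx -13.634$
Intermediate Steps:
$S{\left(L \right)} = 2 L$
$W{\left(E \right)} = 4 E^{2}$ ($W{\left(E \right)} = 2 E 2 E = 4 E^{2}$)
$h = - \frac{1200456857}{789300}$ ($h = - \frac{2015066}{-263100} + \frac{2476287}{-1620} = \left(-2015066\right) \left(- \frac{1}{263100}\right) + 2476287 \left(- \frac{1}{1620}\right) = \frac{1007533}{131550} - \frac{275143}{180} = - \frac{1200456857}{789300} \approx -1520.9$)
$\frac{W{\left(S{\left(-36 \right)} \right)}}{h} = \frac{4 \left(2 \left(-36\right)\right)^{2}}{- \frac{1200456857}{789300}} = 4 \left(-72\right)^{2} \left(- \frac{789300}{1200456857}\right) = 4 \cdot 5184 \left(- \frac{789300}{1200456857}\right) = 20736 \left(- \frac{789300}{1200456857}\right) = - \frac{16366924800}{1200456857}$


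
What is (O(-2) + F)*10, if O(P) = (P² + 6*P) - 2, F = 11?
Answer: 10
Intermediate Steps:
O(P) = -2 + P² + 6*P
(O(-2) + F)*10 = ((-2 + (-2)² + 6*(-2)) + 11)*10 = ((-2 + 4 - 12) + 11)*10 = (-10 + 11)*10 = 1*10 = 10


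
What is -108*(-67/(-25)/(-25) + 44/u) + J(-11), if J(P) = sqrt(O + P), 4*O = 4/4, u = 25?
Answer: -111564/625 + I*sqrt(43)/2 ≈ -178.5 + 3.2787*I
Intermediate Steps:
O = 1/4 (O = (4/4)/4 = (4*(1/4))/4 = (1/4)*1 = 1/4 ≈ 0.25000)
J(P) = sqrt(1/4 + P)
-108*(-67/(-25)/(-25) + 44/u) + J(-11) = -108*(-67/(-25)/(-25) + 44/25) + sqrt(1 + 4*(-11))/2 = -108*(-67*(-1/25)*(-1/25) + 44*(1/25)) + sqrt(1 - 44)/2 = -108*((67/25)*(-1/25) + 44/25) + sqrt(-43)/2 = -108*(-67/625 + 44/25) + (I*sqrt(43))/2 = -108*1033/625 + I*sqrt(43)/2 = -111564/625 + I*sqrt(43)/2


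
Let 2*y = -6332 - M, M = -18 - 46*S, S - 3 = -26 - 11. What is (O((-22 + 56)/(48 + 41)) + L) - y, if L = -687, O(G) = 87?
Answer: 3339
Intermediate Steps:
S = -34 (S = 3 + (-26 - 11) = 3 - 37 = -34)
M = 1546 (M = -18 - 46*(-34) = -18 + 1564 = 1546)
y = -3939 (y = (-6332 - 1*1546)/2 = (-6332 - 1546)/2 = (½)*(-7878) = -3939)
(O((-22 + 56)/(48 + 41)) + L) - y = (87 - 687) - 1*(-3939) = -600 + 3939 = 3339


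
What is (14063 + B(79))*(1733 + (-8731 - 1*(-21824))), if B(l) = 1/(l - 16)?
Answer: 625494820/3 ≈ 2.0850e+8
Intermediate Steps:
B(l) = 1/(-16 + l)
(14063 + B(79))*(1733 + (-8731 - 1*(-21824))) = (14063 + 1/(-16 + 79))*(1733 + (-8731 - 1*(-21824))) = (14063 + 1/63)*(1733 + (-8731 + 21824)) = (14063 + 1/63)*(1733 + 13093) = (885970/63)*14826 = 625494820/3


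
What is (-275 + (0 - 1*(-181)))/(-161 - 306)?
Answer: 94/467 ≈ 0.20128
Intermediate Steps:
(-275 + (0 - 1*(-181)))/(-161 - 306) = (-275 + (0 + 181))/(-467) = (-275 + 181)*(-1/467) = -94*(-1/467) = 94/467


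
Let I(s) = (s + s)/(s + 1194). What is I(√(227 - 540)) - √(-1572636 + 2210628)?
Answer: 2*(√313 - 3*√5546986 + 3582*I*√17722)/(√313 - 1194*I) ≈ -798.74 + 0.029628*I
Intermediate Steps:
I(s) = 2*s/(1194 + s) (I(s) = (2*s)/(1194 + s) = 2*s/(1194 + s))
I(√(227 - 540)) - √(-1572636 + 2210628) = 2*√(227 - 540)/(1194 + √(227 - 540)) - √(-1572636 + 2210628) = 2*√(-313)/(1194 + √(-313)) - √637992 = 2*(I*√313)/(1194 + I*√313) - 6*√17722 = 2*I*√313/(1194 + I*√313) - 6*√17722 = -6*√17722 + 2*I*√313/(1194 + I*√313)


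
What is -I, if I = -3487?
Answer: 3487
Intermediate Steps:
-I = -1*(-3487) = 3487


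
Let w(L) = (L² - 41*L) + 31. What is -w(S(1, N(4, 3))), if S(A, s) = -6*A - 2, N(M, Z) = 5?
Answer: -423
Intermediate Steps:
S(A, s) = -2 - 6*A
w(L) = 31 + L² - 41*L
-w(S(1, N(4, 3))) = -(31 + (-2 - 6*1)² - 41*(-2 - 6*1)) = -(31 + (-2 - 6)² - 41*(-2 - 6)) = -(31 + (-8)² - 41*(-8)) = -(31 + 64 + 328) = -1*423 = -423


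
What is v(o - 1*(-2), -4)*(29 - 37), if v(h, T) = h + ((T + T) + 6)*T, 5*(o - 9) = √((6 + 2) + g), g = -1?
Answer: -152 - 8*√7/5 ≈ -156.23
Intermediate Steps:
o = 9 + √7/5 (o = 9 + √((6 + 2) - 1)/5 = 9 + √(8 - 1)/5 = 9 + √7/5 ≈ 9.5291)
v(h, T) = h + T*(6 + 2*T) (v(h, T) = h + (2*T + 6)*T = h + (6 + 2*T)*T = h + T*(6 + 2*T))
v(o - 1*(-2), -4)*(29 - 37) = (((9 + √7/5) - 1*(-2)) + 2*(-4)² + 6*(-4))*(29 - 37) = (((9 + √7/5) + 2) + 2*16 - 24)*(-8) = ((11 + √7/5) + 32 - 24)*(-8) = (19 + √7/5)*(-8) = -152 - 8*√7/5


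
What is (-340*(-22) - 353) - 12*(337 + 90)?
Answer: 2003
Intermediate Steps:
(-340*(-22) - 353) - 12*(337 + 90) = (7480 - 353) - 12*427 = 7127 - 1*5124 = 7127 - 5124 = 2003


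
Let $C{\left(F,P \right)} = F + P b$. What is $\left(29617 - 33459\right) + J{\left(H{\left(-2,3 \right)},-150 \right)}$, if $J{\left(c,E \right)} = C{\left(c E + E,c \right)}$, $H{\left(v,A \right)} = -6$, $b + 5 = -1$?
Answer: $-3056$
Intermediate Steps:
$b = -6$ ($b = -5 - 1 = -6$)
$C{\left(F,P \right)} = F - 6 P$ ($C{\left(F,P \right)} = F + P \left(-6\right) = F - 6 P$)
$J{\left(c,E \right)} = E - 6 c + E c$ ($J{\left(c,E \right)} = \left(c E + E\right) - 6 c = \left(E c + E\right) - 6 c = \left(E + E c\right) - 6 c = E - 6 c + E c$)
$\left(29617 - 33459\right) + J{\left(H{\left(-2,3 \right)},-150 \right)} = \left(29617 - 33459\right) - \left(-36 + 150 \left(1 - 6\right)\right) = -3842 + \left(36 - -750\right) = -3842 + \left(36 + 750\right) = -3842 + 786 = -3056$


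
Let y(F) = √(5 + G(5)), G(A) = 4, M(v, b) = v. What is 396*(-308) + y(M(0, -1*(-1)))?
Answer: -121965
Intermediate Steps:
y(F) = 3 (y(F) = √(5 + 4) = √9 = 3)
396*(-308) + y(M(0, -1*(-1))) = 396*(-308) + 3 = -121968 + 3 = -121965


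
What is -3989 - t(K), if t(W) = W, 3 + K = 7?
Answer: -3993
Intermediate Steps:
K = 4 (K = -3 + 7 = 4)
-3989 - t(K) = -3989 - 1*4 = -3989 - 4 = -3993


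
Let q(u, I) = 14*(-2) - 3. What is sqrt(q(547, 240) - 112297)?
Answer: 2*I*sqrt(28082) ≈ 335.15*I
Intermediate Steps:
q(u, I) = -31 (q(u, I) = -28 - 3 = -31)
sqrt(q(547, 240) - 112297) = sqrt(-31 - 112297) = sqrt(-112328) = 2*I*sqrt(28082)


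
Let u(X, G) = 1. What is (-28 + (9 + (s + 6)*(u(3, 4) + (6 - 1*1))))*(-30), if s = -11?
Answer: 1470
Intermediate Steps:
(-28 + (9 + (s + 6)*(u(3, 4) + (6 - 1*1))))*(-30) = (-28 + (9 + (-11 + 6)*(1 + (6 - 1*1))))*(-30) = (-28 + (9 - 5*(1 + (6 - 1))))*(-30) = (-28 + (9 - 5*(1 + 5)))*(-30) = (-28 + (9 - 5*6))*(-30) = (-28 + (9 - 30))*(-30) = (-28 - 21)*(-30) = -49*(-30) = 1470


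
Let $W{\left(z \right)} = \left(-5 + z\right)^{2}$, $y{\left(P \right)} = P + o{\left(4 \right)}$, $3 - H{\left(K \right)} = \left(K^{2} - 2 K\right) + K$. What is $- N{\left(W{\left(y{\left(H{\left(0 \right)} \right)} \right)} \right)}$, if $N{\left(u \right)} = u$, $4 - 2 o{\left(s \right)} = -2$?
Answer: $-1$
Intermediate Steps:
$o{\left(s \right)} = 3$ ($o{\left(s \right)} = 2 - -1 = 2 + 1 = 3$)
$H{\left(K \right)} = 3 + K - K^{2}$ ($H{\left(K \right)} = 3 - \left(\left(K^{2} - 2 K\right) + K\right) = 3 - \left(K^{2} - K\right) = 3 + K - K^{2}$)
$y{\left(P \right)} = 3 + P$ ($y{\left(P \right)} = P + 3 = 3 + P$)
$- N{\left(W{\left(y{\left(H{\left(0 \right)} \right)} \right)} \right)} = - \left(-5 + \left(3 + \left(3 + 0 - 0^{2}\right)\right)\right)^{2} = - \left(-5 + \left(3 + \left(3 + 0 - 0\right)\right)\right)^{2} = - \left(-5 + \left(3 + \left(3 + 0 + 0\right)\right)\right)^{2} = - \left(-5 + \left(3 + 3\right)\right)^{2} = - \left(-5 + 6\right)^{2} = - 1^{2} = \left(-1\right) 1 = -1$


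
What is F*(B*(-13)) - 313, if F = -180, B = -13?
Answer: -30733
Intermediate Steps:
F*(B*(-13)) - 313 = -(-2340)*(-13) - 313 = -180*169 - 313 = -30420 - 313 = -30733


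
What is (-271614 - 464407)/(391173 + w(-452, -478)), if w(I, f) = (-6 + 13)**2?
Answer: -56617/30094 ≈ -1.8813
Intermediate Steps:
w(I, f) = 49 (w(I, f) = 7**2 = 49)
(-271614 - 464407)/(391173 + w(-452, -478)) = (-271614 - 464407)/(391173 + 49) = -736021/391222 = -736021*1/391222 = -56617/30094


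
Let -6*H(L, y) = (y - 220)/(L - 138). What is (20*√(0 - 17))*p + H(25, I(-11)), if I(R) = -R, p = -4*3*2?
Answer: -209/678 - 480*I*√17 ≈ -0.30826 - 1979.1*I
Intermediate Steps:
p = -24 (p = -12*2 = -24)
H(L, y) = -(-220 + y)/(6*(-138 + L)) (H(L, y) = -(y - 220)/(6*(L - 138)) = -(-220 + y)/(6*(-138 + L)))
(20*√(0 - 17))*p + H(25, I(-11)) = (20*√(0 - 17))*(-24) + (220 - (-1)*(-11))/(6*(-138 + 25)) = (20*√(-17))*(-24) + (⅙)*(220 - 1*11)/(-113) = (20*(I*√17))*(-24) + (⅙)*(-1/113)*(220 - 11) = (20*I*√17)*(-24) + (⅙)*(-1/113)*209 = -480*I*√17 - 209/678 = -209/678 - 480*I*√17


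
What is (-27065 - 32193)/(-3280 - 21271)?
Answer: 59258/24551 ≈ 2.4137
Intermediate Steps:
(-27065 - 32193)/(-3280 - 21271) = -59258/(-24551) = -59258*(-1/24551) = 59258/24551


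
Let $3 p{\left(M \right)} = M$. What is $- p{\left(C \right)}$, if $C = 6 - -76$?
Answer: $- \frac{82}{3} \approx -27.333$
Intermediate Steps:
$C = 82$ ($C = 6 + 76 = 82$)
$p{\left(M \right)} = \frac{M}{3}$
$- p{\left(C \right)} = - \frac{82}{3}$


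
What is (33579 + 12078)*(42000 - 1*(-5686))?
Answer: 2177199702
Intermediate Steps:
(33579 + 12078)*(42000 - 1*(-5686)) = 45657*(42000 + 5686) = 45657*47686 = 2177199702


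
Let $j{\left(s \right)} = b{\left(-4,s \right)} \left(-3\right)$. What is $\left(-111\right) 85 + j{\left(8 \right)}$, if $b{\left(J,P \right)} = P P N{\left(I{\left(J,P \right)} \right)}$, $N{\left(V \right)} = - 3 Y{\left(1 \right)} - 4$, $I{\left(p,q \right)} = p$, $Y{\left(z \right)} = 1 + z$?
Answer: $-7515$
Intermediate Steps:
$N{\left(V \right)} = -10$ ($N{\left(V \right)} = - 3 \left(1 + 1\right) - 4 = \left(-3\right) 2 - 4 = -6 - 4 = -10$)
$b{\left(J,P \right)} = - 10 P^{2}$ ($b{\left(J,P \right)} = P P \left(-10\right) = P^{2} \left(-10\right) = - 10 P^{2}$)
$j{\left(s \right)} = 30 s^{2}$ ($j{\left(s \right)} = - 10 s^{2} \left(-3\right) = 30 s^{2}$)
$\left(-111\right) 85 + j{\left(8 \right)} = \left(-111\right) 85 + 30 \cdot 8^{2} = -9435 + 30 \cdot 64 = -9435 + 1920 = -7515$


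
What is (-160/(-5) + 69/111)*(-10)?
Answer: -12070/37 ≈ -326.22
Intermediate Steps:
(-160/(-5) + 69/111)*(-10) = (-160*(-1/5) + 69*(1/111))*(-10) = (32 + 23/37)*(-10) = (1207/37)*(-10) = -12070/37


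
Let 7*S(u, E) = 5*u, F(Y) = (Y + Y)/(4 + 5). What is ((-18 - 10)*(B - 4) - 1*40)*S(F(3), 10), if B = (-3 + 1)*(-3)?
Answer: -320/7 ≈ -45.714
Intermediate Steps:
F(Y) = 2*Y/9 (F(Y) = (2*Y)/9 = (2*Y)*(⅑) = 2*Y/9)
S(u, E) = 5*u/7 (S(u, E) = (5*u)/7 = 5*u/7)
B = 6 (B = -2*(-3) = 6)
((-18 - 10)*(B - 4) - 1*40)*S(F(3), 10) = ((-18 - 10)*(6 - 4) - 1*40)*(5*((2/9)*3)/7) = (-28*2 - 40)*((5/7)*(⅔)) = (-56 - 40)*(10/21) = -96*10/21 = -320/7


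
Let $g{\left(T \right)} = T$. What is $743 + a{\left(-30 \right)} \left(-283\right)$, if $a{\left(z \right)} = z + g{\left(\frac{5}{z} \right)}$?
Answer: $\frac{55681}{6} \approx 9280.2$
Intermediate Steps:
$a{\left(z \right)} = z + \frac{5}{z}$
$743 + a{\left(-30 \right)} \left(-283\right) = 743 + \left(-30 + \frac{5}{-30}\right) \left(-283\right) = 743 + \left(-30 + 5 \left(- \frac{1}{30}\right)\right) \left(-283\right) = 743 + \left(-30 - \frac{1}{6}\right) \left(-283\right) = 743 - - \frac{51223}{6} = 743 + \frac{51223}{6} = \frac{55681}{6}$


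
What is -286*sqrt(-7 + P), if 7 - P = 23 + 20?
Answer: -286*I*sqrt(43) ≈ -1875.4*I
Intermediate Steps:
P = -36 (P = 7 - (23 + 20) = 7 - 1*43 = 7 - 43 = -36)
-286*sqrt(-7 + P) = -286*sqrt(-7 - 36) = -286*I*sqrt(43)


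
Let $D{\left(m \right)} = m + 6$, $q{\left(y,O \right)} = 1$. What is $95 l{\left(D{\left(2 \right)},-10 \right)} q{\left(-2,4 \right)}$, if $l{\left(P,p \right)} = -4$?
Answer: $-380$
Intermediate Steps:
$D{\left(m \right)} = 6 + m$
$95 l{\left(D{\left(2 \right)},-10 \right)} q{\left(-2,4 \right)} = 95 \left(-4\right) 1 = \left(-380\right) 1 = -380$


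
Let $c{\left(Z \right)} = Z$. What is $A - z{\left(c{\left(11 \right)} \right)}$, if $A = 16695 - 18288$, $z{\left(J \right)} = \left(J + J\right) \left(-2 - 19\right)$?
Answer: $-1131$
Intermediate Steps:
$z{\left(J \right)} = - 42 J$ ($z{\left(J \right)} = 2 J \left(-21\right) = - 42 J$)
$A = -1593$
$A - z{\left(c{\left(11 \right)} \right)} = -1593 - \left(-42\right) 11 = -1593 - -462 = -1593 + 462 = -1131$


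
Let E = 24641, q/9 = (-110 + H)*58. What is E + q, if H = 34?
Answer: -15031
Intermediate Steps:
q = -39672 (q = 9*((-110 + 34)*58) = 9*(-76*58) = 9*(-4408) = -39672)
E + q = 24641 - 39672 = -15031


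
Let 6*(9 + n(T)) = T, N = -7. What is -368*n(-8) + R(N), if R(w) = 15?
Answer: 11453/3 ≈ 3817.7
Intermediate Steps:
n(T) = -9 + T/6
-368*n(-8) + R(N) = -368*(-9 + (1/6)*(-8)) + 15 = -368*(-9 - 4/3) + 15 = -368*(-31/3) + 15 = 11408/3 + 15 = 11453/3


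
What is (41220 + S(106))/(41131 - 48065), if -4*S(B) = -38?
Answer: -82459/13868 ≈ -5.9460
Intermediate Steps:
S(B) = 19/2 (S(B) = -¼*(-38) = 19/2)
(41220 + S(106))/(41131 - 48065) = (41220 + 19/2)/(41131 - 48065) = (82459/2)/(-6934) = (82459/2)*(-1/6934) = -82459/13868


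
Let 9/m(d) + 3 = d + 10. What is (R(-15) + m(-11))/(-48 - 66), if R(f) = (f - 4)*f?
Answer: -377/152 ≈ -2.4803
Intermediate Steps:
m(d) = 9/(7 + d) (m(d) = 9/(-3 + (d + 10)) = 9/(-3 + (10 + d)) = 9/(7 + d))
R(f) = f*(-4 + f) (R(f) = (-4 + f)*f = f*(-4 + f))
(R(-15) + m(-11))/(-48 - 66) = (-15*(-4 - 15) + 9/(7 - 11))/(-48 - 66) = (-15*(-19) + 9/(-4))/(-114) = (285 + 9*(-1/4))*(-1/114) = (285 - 9/4)*(-1/114) = (1131/4)*(-1/114) = -377/152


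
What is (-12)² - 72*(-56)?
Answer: 4176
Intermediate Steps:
(-12)² - 72*(-56) = 144 + 4032 = 4176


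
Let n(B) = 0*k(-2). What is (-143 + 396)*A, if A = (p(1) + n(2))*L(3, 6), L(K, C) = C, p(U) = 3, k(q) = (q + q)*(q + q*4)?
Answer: 4554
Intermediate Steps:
k(q) = 10*q**2 (k(q) = (2*q)*(q + 4*q) = (2*q)*(5*q) = 10*q**2)
n(B) = 0 (n(B) = 0*(10*(-2)**2) = 0*(10*4) = 0*40 = 0)
A = 18 (A = (3 + 0)*6 = 3*6 = 18)
(-143 + 396)*A = (-143 + 396)*18 = 253*18 = 4554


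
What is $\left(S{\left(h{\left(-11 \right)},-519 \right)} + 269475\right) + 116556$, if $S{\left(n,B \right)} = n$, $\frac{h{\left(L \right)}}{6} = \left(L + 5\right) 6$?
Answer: $385815$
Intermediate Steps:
$h{\left(L \right)} = 180 + 36 L$ ($h{\left(L \right)} = 6 \left(L + 5\right) 6 = 6 \left(5 + L\right) 6 = 6 \left(30 + 6 L\right) = 180 + 36 L$)
$\left(S{\left(h{\left(-11 \right)},-519 \right)} + 269475\right) + 116556 = \left(\left(180 + 36 \left(-11\right)\right) + 269475\right) + 116556 = \left(\left(180 - 396\right) + 269475\right) + 116556 = \left(-216 + 269475\right) + 116556 = 269259 + 116556 = 385815$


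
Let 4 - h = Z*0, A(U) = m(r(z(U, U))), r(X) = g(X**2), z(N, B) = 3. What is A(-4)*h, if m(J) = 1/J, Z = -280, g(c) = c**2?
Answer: 4/81 ≈ 0.049383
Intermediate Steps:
r(X) = X**4 (r(X) = (X**2)**2 = X**4)
m(J) = 1/J
A(U) = 1/81 (A(U) = 1/(3**4) = 1/81)
h = 4 (h = 4 - (-280)*0 = 4 - 1*0 = 4 + 0 = 4)
A(-4)*h = (1/81)*4 = 4/81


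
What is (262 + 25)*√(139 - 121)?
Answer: 861*√2 ≈ 1217.6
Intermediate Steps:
(262 + 25)*√(139 - 121) = 287*√18 = 287*(3*√2) = 861*√2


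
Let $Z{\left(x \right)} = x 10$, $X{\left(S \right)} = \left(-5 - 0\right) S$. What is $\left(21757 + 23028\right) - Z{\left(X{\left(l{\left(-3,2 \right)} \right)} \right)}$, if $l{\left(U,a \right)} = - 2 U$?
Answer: $45085$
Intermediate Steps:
$X{\left(S \right)} = - 5 S$ ($X{\left(S \right)} = \left(-5 + 0\right) S = - 5 S$)
$Z{\left(x \right)} = 10 x$
$\left(21757 + 23028\right) - Z{\left(X{\left(l{\left(-3,2 \right)} \right)} \right)} = \left(21757 + 23028\right) - 10 \left(- 5 \left(\left(-2\right) \left(-3\right)\right)\right) = 44785 - 10 \left(\left(-5\right) 6\right) = 44785 - 10 \left(-30\right) = 44785 - -300 = 44785 + 300 = 45085$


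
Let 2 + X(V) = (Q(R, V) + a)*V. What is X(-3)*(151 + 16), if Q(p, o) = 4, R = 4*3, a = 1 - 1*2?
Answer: -1837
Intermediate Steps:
a = -1 (a = 1 - 2 = -1)
R = 12
X(V) = -2 + 3*V (X(V) = -2 + (4 - 1)*V = -2 + 3*V)
X(-3)*(151 + 16) = (-2 + 3*(-3))*(151 + 16) = (-2 - 9)*167 = -11*167 = -1837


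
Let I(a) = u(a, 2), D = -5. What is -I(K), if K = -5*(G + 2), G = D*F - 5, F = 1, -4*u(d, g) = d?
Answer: 10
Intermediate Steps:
u(d, g) = -d/4
G = -10 (G = -5*1 - 5 = -5 - 5 = -10)
K = 40 (K = -5*(-10 + 2) = -5*(-8) = 40)
I(a) = -a/4
-I(K) = -(-1)*40/4 = -1*(-10) = 10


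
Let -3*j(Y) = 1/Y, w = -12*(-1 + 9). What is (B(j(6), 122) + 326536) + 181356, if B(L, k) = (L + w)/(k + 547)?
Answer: 6116033735/12042 ≈ 5.0789e+5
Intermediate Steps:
w = -96 (w = -12*8 = -96)
j(Y) = -1/(3*Y)
B(L, k) = (-96 + L)/(547 + k) (B(L, k) = (L - 96)/(k + 547) = (-96 + L)/(547 + k))
(B(j(6), 122) + 326536) + 181356 = ((-96 - ⅓/6)/(547 + 122) + 326536) + 181356 = ((-96 - ⅓*⅙)/669 + 326536) + 181356 = ((-96 - 1/18)/669 + 326536) + 181356 = ((1/669)*(-1729/18) + 326536) + 181356 = (-1729/12042 + 326536) + 181356 = 3932144783/12042 + 181356 = 6116033735/12042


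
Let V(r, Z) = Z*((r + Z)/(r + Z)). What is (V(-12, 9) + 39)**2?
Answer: 2304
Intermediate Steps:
V(r, Z) = Z (V(r, Z) = Z*((Z + r)/(Z + r)) = Z*1 = Z)
(V(-12, 9) + 39)**2 = (9 + 39)**2 = 48**2 = 2304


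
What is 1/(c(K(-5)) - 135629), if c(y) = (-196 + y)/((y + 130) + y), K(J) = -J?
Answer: -140/18988251 ≈ -7.3730e-6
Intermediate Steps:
c(y) = (-196 + y)/(130 + 2*y) (c(y) = (-196 + y)/((130 + y) + y) = (-196 + y)/(130 + 2*y))
1/(c(K(-5)) - 135629) = 1/((-196 - 1*(-5))/(2*(65 - 1*(-5))) - 135629) = 1/((-196 + 5)/(2*(65 + 5)) - 135629) = 1/((½)*(-191)/70 - 135629) = 1/((½)*(1/70)*(-191) - 135629) = 1/(-191/140 - 135629) = 1/(-18988251/140) = -140/18988251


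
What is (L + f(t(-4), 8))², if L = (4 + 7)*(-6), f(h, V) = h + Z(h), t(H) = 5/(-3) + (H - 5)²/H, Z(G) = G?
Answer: 434281/36 ≈ 12063.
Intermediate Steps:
t(H) = -5/3 + (-5 + H)²/H (t(H) = 5*(-⅓) + (-5 + H)²/H = -5/3 + (-5 + H)²/H)
f(h, V) = 2*h (f(h, V) = h + h = 2*h)
L = -66 (L = 11*(-6) = -66)
(L + f(t(-4), 8))² = (-66 + 2*(-5/3 + (-5 - 4)²/(-4)))² = (-66 + 2*(-5/3 - ¼*(-9)²))² = (-66 + 2*(-5/3 - ¼*81))² = (-66 + 2*(-5/3 - 81/4))² = (-66 + 2*(-263/12))² = (-66 - 263/6)² = (-659/6)² = 434281/36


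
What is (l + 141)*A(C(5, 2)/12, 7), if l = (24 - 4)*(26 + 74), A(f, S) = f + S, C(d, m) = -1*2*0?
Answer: 14987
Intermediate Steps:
C(d, m) = 0 (C(d, m) = -2*0 = 0)
A(f, S) = S + f
l = 2000 (l = 20*100 = 2000)
(l + 141)*A(C(5, 2)/12, 7) = (2000 + 141)*(7 + 0/12) = 2141*(7 + 0*(1/12)) = 2141*(7 + 0) = 2141*7 = 14987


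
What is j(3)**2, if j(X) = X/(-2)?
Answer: 9/4 ≈ 2.2500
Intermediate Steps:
j(X) = -X/2 (j(X) = X*(-1/2) = -X/2)
j(3)**2 = (-1/2*3)**2 = (-3/2)**2 = 9/4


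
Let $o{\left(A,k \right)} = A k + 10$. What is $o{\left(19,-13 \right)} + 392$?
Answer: $155$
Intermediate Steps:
$o{\left(A,k \right)} = 10 + A k$
$o{\left(19,-13 \right)} + 392 = \left(10 + 19 \left(-13\right)\right) + 392 = \left(10 - 247\right) + 392 = -237 + 392 = 155$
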